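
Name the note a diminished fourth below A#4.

Four letter names down from A: E.
A diminished fourth spans 4 semitones, so from A#4 the target pitch is E##4.

E##4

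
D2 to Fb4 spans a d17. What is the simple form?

Each octave removed subtracts seven from the number: 17 − 14 = 3.
So a diminished seventeenth is 2 octaves plus a diminished third. The quality is unchanged.

d3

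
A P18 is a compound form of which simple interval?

Subtracting seven from the interval number removes an octave: 18 − 14 = 4.
Quality carries through unchanged, so the simple form is a perfect fourth.

P4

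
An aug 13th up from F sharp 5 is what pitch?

D double-sharp 7

Counting six letter names plus an octave up from F lands on D.
Moving 22 semitones up from F#5 (the size of an augmented thirteenth) reaches D##7.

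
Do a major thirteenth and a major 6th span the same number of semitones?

21 semitones (major thirteenth) vs 9 semitones (major sixth): not equal.

No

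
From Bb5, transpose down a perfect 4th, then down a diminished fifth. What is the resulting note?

Bb5 down a perfect fourth → F5 (5 semitones).
A diminished fifth down from F5 is B4.

B4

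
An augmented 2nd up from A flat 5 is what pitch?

B 5

Two letter names up from A: B.
An augmented second is 3 semitones; 3 semitones up from Ab5 gives B5.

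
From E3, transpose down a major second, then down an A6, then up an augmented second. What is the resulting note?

G2

A major second down from E3 is D3.
An augmented sixth down from D3 is Fb2.
An augmented second up from Fb2 is G2.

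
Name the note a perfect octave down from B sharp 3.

For an octave the letter name doesn't change: still B, an octave down.
A perfect octave spans 12 semitones, so from B#3 the target pitch is B#2.

B sharp 2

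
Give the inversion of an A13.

diminished third

First reduce the compound augmented thirteenth to its simple form, an augmented sixth.
Interval numbers invert to sum to nine: 6 + 3 = 9, so a sixth inverts to a third.
The quality also flips — augmented becomes diminished — giving a diminished third.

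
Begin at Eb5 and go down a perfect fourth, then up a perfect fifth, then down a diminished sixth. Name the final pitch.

A#4

Eb5 down a perfect fourth → Bb4 (5 semitones).
A perfect fifth up from Bb4 is F5.
A diminished sixth down from F5 is A#4.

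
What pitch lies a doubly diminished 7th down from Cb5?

D#4

Counting seven letter names down from C lands on D.
Moving 8 semitones down from Cb5 (the size of a doubly diminished seventh) reaches D#4.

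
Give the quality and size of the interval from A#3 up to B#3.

A to B spans two letter names (A-B) — that makes it a second of some quality.
The major second spans 2 semitones, and A#3 to B#3 is exactly 2 semitones — so this is a major second.

major 2nd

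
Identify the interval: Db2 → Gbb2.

D to G spans four letter names (D-E-F-G) — that makes it a fourth of some quality.
A perfect fourth would be 5 semitones; Db2 to Gbb2 is 4, one semitone narrower, so the interval is diminished.

diminished fourth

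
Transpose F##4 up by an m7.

E#5

The seventh takes the letter from F up to E.
Moving 10 semitones up from F##4 (the size of a minor seventh) reaches E#5.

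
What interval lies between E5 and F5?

minor second

E to F spans two letter names (E-F) — that makes it a second of some quality.
At 1 semitone, E5→F5 falls one short of a major second: minor.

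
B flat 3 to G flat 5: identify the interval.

minor 13th

B to G spans six letter names (B-C-D-E-F-G), plus an octave, so the interval is some kind of thirteenth.
A major thirteenth would be 21 semitones, but Bb3 to Gb5 is 20 — one semitone narrower, making it a minor thirteenth.
(Equivalently, a compound minor sixth: a minor sixth plus an octave.)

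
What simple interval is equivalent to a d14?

Take out an octave (7 from the number): 14 − 7 = 7.
Quality carries through unchanged, so the simple form is a diminished seventh.

d7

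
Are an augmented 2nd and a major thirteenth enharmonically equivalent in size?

No

An augmented second is 3 semitones but a major thirteenth is 21 semitones — different sizes.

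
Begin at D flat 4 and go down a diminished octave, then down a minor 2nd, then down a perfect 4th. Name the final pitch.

Down a diminished octave from Db4: D3 (11 semitones down).
A minor second down from D3 is C#3.
C#3 down a perfect fourth → G#2 (5 semitones).

G sharp 2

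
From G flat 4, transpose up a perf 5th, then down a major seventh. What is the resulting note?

Gb4 up a perfect fifth → Db5 (7 semitones).
Db5 down a major seventh → Ebb4 (11 semitones).

E double-flat 4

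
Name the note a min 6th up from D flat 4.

The sixth takes the letter from D up to B.
Moving 8 semitones up from Db4 (the size of a minor sixth) reaches Bbb4.

B double-flat 4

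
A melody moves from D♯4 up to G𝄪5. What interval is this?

A11

D to G spans four letter names (D-E-F-G), plus an octave — that makes it an eleventh of some quality.
A perfect eleventh would be 17 semitones; D#4 to G##5 is 18, one semitone wider, so the interval is augmented.
(Equivalently, a compound augmented fourth: an augmented fourth plus an octave.)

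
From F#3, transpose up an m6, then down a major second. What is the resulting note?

A minor sixth up from F#3 is D4.
D4 down a major second → C4 (2 semitones).

C4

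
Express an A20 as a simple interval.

augmented sixth

Take out 2 octaves (14 from the number): 20 − 14 = 6.
That makes an augmented twentieth a compound augmented sixth — 2 octaves plus an augmented sixth.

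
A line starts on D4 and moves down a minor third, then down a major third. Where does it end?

G3

Down a minor third from D4: B3 (3 semitones down).
B3 down a major third → G3 (4 semitones).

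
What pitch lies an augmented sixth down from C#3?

Eb2

Six letter names down from C: E.
An augmented sixth is 10 semitones; 10 semitones down from C#3 gives Eb2.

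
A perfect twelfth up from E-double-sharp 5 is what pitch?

B-double-sharp 6

The twelfth's letter: E up five letter names plus an octave → B.
A perfect twelfth spans 19 semitones, so from E##5 the target pitch is B##6.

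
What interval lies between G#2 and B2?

G to B spans three letter names (G-A-B): a third.
A major third would be 4 semitones, but G#2 to B2 is 3 — one semitone narrower, making it a minor third.

m3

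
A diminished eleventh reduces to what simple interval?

Subtracting seven from the interval number removes an octave: 11 − 7 = 4.
So a diminished eleventh is an octave plus a diminished fourth. The quality is unchanged.

diminished 4th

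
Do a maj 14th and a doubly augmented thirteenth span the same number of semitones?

A major fourteenth = 23 semitones = a doubly augmented thirteenth; enharmonically equal.

Yes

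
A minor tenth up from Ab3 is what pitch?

The tenth's letter: A up three letter names plus an octave → C.
A minor tenth is 15 semitones; 15 semitones up from Ab3 gives Cb5.

Cb5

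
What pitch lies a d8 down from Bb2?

B1

For an octave the letter name doesn't change: still B, an octave down.
Moving 11 semitones down from Bb2 (the size of a diminished octave) reaches B1.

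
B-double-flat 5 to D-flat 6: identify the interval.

major 3rd

B to D spans three letter names (B-C-D) — that makes it a third of some quality.
The major third spans 4 semitones, and Bbb5 to Db6 is exactly 4 semitones — so this is a major third.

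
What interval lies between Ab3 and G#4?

augmented 7th

A to G spans seven letter names (A-B-C-D-E-F-G) — that makes it a seventh of some quality.
The major seventh is 11 semitones; here we have 12, one semitone wider: augmented.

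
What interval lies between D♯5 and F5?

D to F spans three letter names (D-E-F): a third.
D#5 to F5 spans 2 semitones — two semitones narrower than the major third (4) — giving a diminished third.

diminished 3rd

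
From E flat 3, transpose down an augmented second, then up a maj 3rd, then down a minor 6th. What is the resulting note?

Eb3 down an augmented second → Dbb3 (3 semitones).
A major third up from Dbb3 is Fb3.
A minor sixth down from Fb3 is Ab2.

A flat 2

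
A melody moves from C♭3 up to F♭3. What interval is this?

P4

C to F spans four letter names (C-D-E-F) — that makes it a fourth of some quality.
The perfect fourth spans 5 semitones, and Cb3 to Fb3 is exactly 5 semitones — so this is a perfect fourth.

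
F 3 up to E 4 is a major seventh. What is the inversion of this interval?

m2

The rule of nine gives the new number: 9 − 7 = 2, so a seventh becomes a second.
And major becomes minor under inversion, so we get a minor second.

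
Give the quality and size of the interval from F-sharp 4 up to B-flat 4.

diminished fourth

F to B spans four letter names (F-G-A-B): a fourth.
F#4 to Bb4 spans 4 semitones — one semitone narrower than the perfect fourth (5) — giving a diminished fourth.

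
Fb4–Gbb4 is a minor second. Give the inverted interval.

major seventh

Interval numbers invert to sum to nine: 2 + 7 = 9, so a second inverts to a seventh.
Quality inverts too: minor becomes major. That makes the inversion a major seventh.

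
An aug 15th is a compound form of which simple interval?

A8

Take out an octave (7 from the number): 15 − 7 = 8.
Quality carries through unchanged, so the simple form is an augmented octave.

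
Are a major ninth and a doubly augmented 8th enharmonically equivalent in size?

Yes

A major ninth = 14 semitones = a doubly augmented octave; enharmonically equal.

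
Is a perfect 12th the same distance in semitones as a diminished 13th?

A perfect twelfth = 19 semitones = a diminished thirteenth; enharmonically equal.

Yes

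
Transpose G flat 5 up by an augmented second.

A 5

The second takes the letter from G up to A.
An augmented second spans 3 semitones, so from Gb5 the target pitch is A5.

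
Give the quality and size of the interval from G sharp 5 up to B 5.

m3

G to B spans three letter names (G-A-B) — that makes it a third of some quality.
A major third would be 4 semitones, but G#5 to B5 is 3 — one semitone narrower, making it a minor third.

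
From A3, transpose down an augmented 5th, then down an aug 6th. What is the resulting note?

Fbb2

An augmented fifth down from A3 is Db3.
Down an augmented sixth from Db3: Fbb2 (10 semitones down).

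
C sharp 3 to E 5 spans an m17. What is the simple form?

Subtracting seven from the interval number removes an octave: 17 − 14 = 3.
That makes a minor seventeenth a compound minor third — 2 octaves plus a minor third.

m3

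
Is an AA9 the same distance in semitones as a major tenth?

A doubly augmented ninth = 16 semitones = a major tenth; enharmonically equal.

Yes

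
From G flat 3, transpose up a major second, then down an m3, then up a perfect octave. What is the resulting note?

F 4

A major second up from Gb3 is Ab3.
Down a minor third from Ab3: F3 (3 semitones down).
F3 up a perfect octave → F4 (12 semitones).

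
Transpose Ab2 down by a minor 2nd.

Two letter names down from A: G.
Moving 1 semitone down from Ab2 (the size of a minor second) reaches G2.

G2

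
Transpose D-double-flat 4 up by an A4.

G-flat 4

Four letter names up from D: G.
An augmented fourth is 6 semitones; 6 semitones up from Dbb4 gives Gb4.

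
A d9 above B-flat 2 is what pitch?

Two letters up from B (plus an octave) reaches C.
A diminished ninth is 12 semitones; 12 semitones up from Bb2 gives Cbb4.

C-double-flat 4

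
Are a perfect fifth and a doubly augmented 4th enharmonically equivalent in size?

Yes

A perfect fifth spans 7 semitones, and a doubly augmented fourth also spans 7 semitones — they're enharmonic.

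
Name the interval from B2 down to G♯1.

Descending from B2 to G#1 is the same interval as ascending G#1 to B2.
G to B spans three letter names (G-A-B), plus an octave, so the interval is some kind of tenth.
G#1 to B2 is 15 semitones, a half step short of the major tenth (16), so this is minor.
(Equivalently, a compound minor third: a minor third plus an octave.)

m10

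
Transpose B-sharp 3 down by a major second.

A-sharp 3

The second takes the letter from B down to A.
Moving 2 semitones down from B#3 (the size of a major second) reaches A#3.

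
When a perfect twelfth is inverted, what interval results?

First reduce the compound perfect twelfth to its simple form, a perfect fifth.
Interval numbers invert to sum to nine: 5 + 4 = 9, so a fifth inverts to a fourth.
And perfect stays perfect under inversion, so we get a perfect fourth.

P4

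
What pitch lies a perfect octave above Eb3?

The letter stays E (same as the start), shifted an octave up.
A perfect octave spans 12 semitones, so from Eb3 the target pitch is Eb4.

Eb4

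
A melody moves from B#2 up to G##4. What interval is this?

major thirteenth

B to G spans six letter names (B-C-D-E-F-G), plus an octave: a thirteenth.
The major thirteenth spans 21 semitones, and B#2 to G##4 is exactly 21 semitones — so this is a major thirteenth.
(Equivalently, a compound major sixth: a major sixth plus an octave.)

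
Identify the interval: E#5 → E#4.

Descending from E#5 to E#4 is the same interval as ascending E#4 to E#5.
E to E is the same letter name, plus an octave: an octave.
E#4 to E#5 is 12 semitones, matching the perfect octave exactly, so the quality is perfect.

perfect octave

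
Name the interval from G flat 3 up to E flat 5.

G to E spans six letter names (G-A-B-C-D-E), plus an octave — that makes it a thirteenth of some quality.
Counting semitones, Gb3→Eb5 is 21, which is the major thirteenth.
(Equivalently, a compound major sixth: a major sixth plus an octave.)

major thirteenth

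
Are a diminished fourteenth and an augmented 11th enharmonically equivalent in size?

No

A diminished fourteenth is 21 semitones but an augmented eleventh is 18 semitones — different sizes.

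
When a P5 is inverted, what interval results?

P4

The rule of nine gives the new number: 9 − 5 = 4, so a fifth becomes a fourth.
The quality also flips — perfect stays perfect — giving a perfect fourth.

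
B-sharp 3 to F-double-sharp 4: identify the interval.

perfect fifth

B to F spans five letter names (B-C-D-E-F), so the interval is some kind of fifth.
Counting semitones, B#3→F##4 is 7, which is the perfect fifth.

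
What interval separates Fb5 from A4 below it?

diminished sixth

Descending from Fb5 to A4 is the same interval as ascending A4 to Fb5.
A to F spans six letter names (A-B-C-D-E-F), so the interval is some kind of sixth.
A4 to Fb5 spans 7 semitones — two semitones narrower than the major sixth (9) — giving a diminished sixth.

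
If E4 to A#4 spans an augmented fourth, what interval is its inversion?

diminished 5th

Inverted interval numbers add to nine, so a fourth pairs with a fifth (4 + 5 = 9).
And augmented becomes diminished under inversion, so we get a diminished fifth.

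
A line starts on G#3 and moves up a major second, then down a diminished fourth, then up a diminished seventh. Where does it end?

Up a major second from G#3: A#3 (2 semitones up).
A diminished fourth down from A#3 is E##3.
E##3 up a diminished seventh → D#4 (9 semitones).

D#4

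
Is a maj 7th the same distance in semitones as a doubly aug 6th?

Yes

A major seventh = 11 semitones = a doubly augmented sixth; enharmonically equal.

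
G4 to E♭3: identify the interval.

Descending from G4 to Eb3 is the same interval as ascending Eb3 to G4.
E to G spans three letter names (E-F-G), plus an octave, so the interval is some kind of tenth.
Eb3 to G4 is 16 semitones, matching the major tenth exactly, so the quality is major.
(Equivalently, a compound major third: a major third plus an octave.)

M10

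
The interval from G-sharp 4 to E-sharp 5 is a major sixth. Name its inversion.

m3

Interval numbers invert to sum to nine: 6 + 3 = 9, so a sixth inverts to a third.
And major becomes minor under inversion, so we get a minor third.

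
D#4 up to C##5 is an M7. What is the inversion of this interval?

m2

The rule of nine gives the new number: 9 − 7 = 2, so a seventh becomes a second.
Quality inverts too: major becomes minor. That makes the inversion a minor second.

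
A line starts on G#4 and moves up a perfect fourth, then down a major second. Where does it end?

A perfect fourth up from G#4 is C#5.
Down a major second from C#5: B4 (2 semitones down).

B4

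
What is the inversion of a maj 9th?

minor seventh

First reduce the compound major ninth to its simple form, a major second.
Interval numbers invert to sum to nine: 2 + 7 = 9, so a second inverts to a seventh.
And major becomes minor under inversion, so we get a minor seventh.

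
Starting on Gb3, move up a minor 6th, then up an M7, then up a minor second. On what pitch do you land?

Ebb5

Gb3 up a minor sixth → Ebb4 (8 semitones).
Ebb4 up a major seventh → Db5 (11 semitones).
A minor second up from Db5 is Ebb5.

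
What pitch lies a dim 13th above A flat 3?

Six letters up from A (plus an octave) reaches F.
A diminished thirteenth is 19 semitones; 19 semitones up from Ab3 gives Fbb5.

F double-flat 5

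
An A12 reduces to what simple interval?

augmented fifth

Each octave removed subtracts seven from the number: 12 − 7 = 5.
So an augmented twelfth is an octave plus an augmented fifth. The quality is unchanged.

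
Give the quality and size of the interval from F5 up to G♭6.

m9

F to G spans two letter names (F-G), plus an octave, so the interval is some kind of ninth.
At 13 semitones, F5→Gb6 falls one short of a major ninth: minor.
(Equivalently, a compound minor second: a minor second plus an octave.)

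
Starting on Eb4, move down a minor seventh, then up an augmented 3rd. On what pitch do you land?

A#3

Down a minor seventh from Eb4: F3 (10 semitones down).
Up an augmented third from F3: A#3 (5 semitones up).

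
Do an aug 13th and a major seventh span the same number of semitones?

No

An augmented thirteenth spans 22 semitones; a major seventh spans 11 semitones. They differ by 11.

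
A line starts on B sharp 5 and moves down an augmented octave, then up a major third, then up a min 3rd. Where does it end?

F sharp 5

B#5 down an augmented octave → B4 (13 semitones).
B4 up a major third → D#5 (4 semitones).
Up a minor third from D#5: F#5 (3 semitones up).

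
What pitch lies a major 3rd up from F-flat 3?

The third takes the letter from F up to A.
A major third spans 4 semitones, so from Fb3 the target pitch is Ab3.

A-flat 3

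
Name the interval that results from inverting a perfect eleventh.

First reduce the compound perfect eleventh to its simple form, a perfect fourth.
Interval numbers invert to sum to nine: 4 + 5 = 9, so a fourth inverts to a fifth.
And perfect stays perfect under inversion, so we get a perfect fifth.

P5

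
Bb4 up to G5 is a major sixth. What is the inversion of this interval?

Inverted interval numbers add to nine, so a sixth pairs with a third (6 + 3 = 9).
Quality inverts too: major becomes minor. That makes the inversion a minor third.

minor 3rd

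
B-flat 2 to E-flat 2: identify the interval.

Descending from Bb2 to Eb2 is the same interval as ascending Eb2 to Bb2.
E to B spans five letter names (E-F-G-A-B) — that makes it a fifth of some quality.
The perfect fifth spans 7 semitones, and Eb2 to Bb2 is exactly 7 semitones — so this is a perfect fifth.

perfect 5th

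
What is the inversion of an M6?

minor 3rd

The rule of nine gives the new number: 9 − 6 = 3, so a sixth becomes a third.
The quality also flips — major becomes minor — giving a minor third.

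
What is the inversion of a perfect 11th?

First reduce the compound perfect eleventh to its simple form, a perfect fourth.
Interval numbers invert to sum to nine: 4 + 5 = 9, so a fourth inverts to a fifth.
And perfect stays perfect under inversion, so we get a perfect fifth.

P5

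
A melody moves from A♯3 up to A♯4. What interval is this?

perfect octave

A to A is the same letter name, plus an octave, so the interval is some kind of octave.
The perfect octave spans 12 semitones, and A#3 to A#4 is exactly 12 semitones — so this is a perfect octave.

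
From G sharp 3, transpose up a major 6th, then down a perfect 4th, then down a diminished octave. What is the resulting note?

G#3 up a major sixth → E#4 (9 semitones).
Down a perfect fourth from E#4: B#3 (5 semitones down).
Down a diminished octave from B#3: B##2 (11 semitones down).

B double-sharp 2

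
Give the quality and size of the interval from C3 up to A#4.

C to A spans six letter names (C-D-E-F-G-A), plus an octave — that makes it a thirteenth of some quality.
A major thirteenth would be 21 semitones; C3 to A#4 is 22, one semitone wider, so the interval is augmented.
(Equivalently, a compound augmented sixth: an augmented sixth plus an octave.)

augmented thirteenth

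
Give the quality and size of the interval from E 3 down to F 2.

Descending from E3 to F2 is the same interval as ascending F2 to E3.
F to E spans seven letter names (F-G-A-B-C-D-E) — that makes it a seventh of some quality.
Counting semitones, F2→E3 is 11, which is the major seventh.

major seventh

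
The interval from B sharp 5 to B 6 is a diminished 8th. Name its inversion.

augmented 1st

Interval numbers invert to sum to nine: 8 + 1 = 9, so an octave inverts to a unison.
The quality also flips — diminished becomes augmented — giving an augmented unison.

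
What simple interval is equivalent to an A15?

augmented 8th

Take out an octave (7 from the number): 15 − 7 = 8.
So an augmented fifteenth is an octave plus an augmented octave. The quality is unchanged.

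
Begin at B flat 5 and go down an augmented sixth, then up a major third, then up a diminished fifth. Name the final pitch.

Down an augmented sixth from Bb5: Dbb5 (10 semitones down).
Up a major third from Dbb5: Fb5 (4 semitones up).
Up a diminished fifth from Fb5: Cbb6 (6 semitones up).

C double-flat 6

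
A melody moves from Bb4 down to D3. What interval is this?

Descending from Bb4 to D3 is the same interval as ascending D3 to Bb4.
D to B spans six letter names (D-E-F-G-A-B), plus an octave — that makes it a thirteenth of some quality.
D3 to Bb4 is 20 semitones, a half step short of the major thirteenth (21), so this is minor.
(Equivalently, a compound minor sixth: a minor sixth plus an octave.)

minor thirteenth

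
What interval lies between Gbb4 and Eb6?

augmented thirteenth

G to E spans six letter names (G-A-B-C-D-E), plus an octave, so the interval is some kind of thirteenth.
A major thirteenth would be 21 semitones; Gbb4 to Eb6 is 22, one semitone wider, so the interval is augmented.
(Equivalently, a compound augmented sixth: an augmented sixth plus an octave.)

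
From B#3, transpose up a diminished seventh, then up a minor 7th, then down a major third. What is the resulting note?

Eb5

B#3 up a diminished seventh → A4 (9 semitones).
Up a minor seventh from A4: G5 (10 semitones up).
G5 down a major third → Eb5 (4 semitones).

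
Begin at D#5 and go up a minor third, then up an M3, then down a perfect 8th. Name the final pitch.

A minor third up from D#5 is F#5.
F#5 up a major third → A#5 (4 semitones).
A perfect octave down from A#5 is A#4.

A#4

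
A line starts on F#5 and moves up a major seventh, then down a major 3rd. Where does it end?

C#6

A major seventh up from F#5 is E#6.
Down a major third from E#6: C#6 (4 semitones down).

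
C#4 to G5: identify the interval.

diminished twelfth

C to G spans five letter names (C-D-E-F-G), plus an octave, so the interval is some kind of twelfth.
The perfect twelfth is 19 semitones; here we have 18, one semitone narrower: diminished.
(Equivalently, a compound diminished fifth: a diminished fifth plus an octave.)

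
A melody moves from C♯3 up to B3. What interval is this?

C to B spans seven letter names (C-D-E-F-G-A-B): a seventh.
At 10 semitones, C#3→B3 falls one short of a major seventh: minor.

m7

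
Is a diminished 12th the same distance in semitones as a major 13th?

No

A diminished twelfth spans 18 semitones; a major thirteenth spans 21 semitones. They differ by 3.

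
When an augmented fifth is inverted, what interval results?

d4

Inverted interval numbers add to nine, so a fifth pairs with a fourth (5 + 4 = 9).
The quality also flips — augmented becomes diminished — giving a diminished fourth.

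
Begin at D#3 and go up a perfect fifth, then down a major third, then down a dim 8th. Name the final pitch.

F##2

Up a perfect fifth from D#3: A#3 (7 semitones up).
Down a major third from A#3: F#3 (4 semitones down).
Down a diminished octave from F#3: F##2 (11 semitones down).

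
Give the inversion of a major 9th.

minor 7th

First reduce the compound major ninth to its simple form, a major second.
The rule of nine gives the new number: 9 − 2 = 7, so a second becomes a seventh.
And major becomes minor under inversion, so we get a minor seventh.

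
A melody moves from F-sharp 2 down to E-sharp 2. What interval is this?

minor 2nd

Descending from F#2 to E#2 is the same interval as ascending E#2 to F#2.
E to F spans two letter names (E-F), so the interval is some kind of second.
At 1 semitone, E#2→F#2 falls one short of a major second: minor.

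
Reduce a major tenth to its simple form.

Subtracting seven from the interval number removes an octave: 10 − 7 = 3.
Quality carries through unchanged, so the simple form is a major third.

major third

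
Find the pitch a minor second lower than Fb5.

Eb5

The second takes the letter from F down to E.
Moving 1 semitone down from Fb5 (the size of a minor second) reaches Eb5.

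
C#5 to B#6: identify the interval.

C to B spans seven letter names (C-D-E-F-G-A-B), plus an octave, so the interval is some kind of fourteenth.
C#5 to B#6 is 23 semitones, matching the major fourteenth exactly, so the quality is major.
(Equivalently, a compound major seventh: a major seventh plus an octave.)

M14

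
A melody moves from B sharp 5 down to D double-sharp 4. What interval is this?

Descending from B#5 to D##4 is the same interval as ascending D##4 to B#5.
D to B spans six letter names (D-E-F-G-A-B), plus an octave, so the interval is some kind of thirteenth.
At 20 semitones, D##4→B#5 falls one short of a major thirteenth: minor.
(Equivalently, a compound minor sixth: a minor sixth plus an octave.)

minor 13th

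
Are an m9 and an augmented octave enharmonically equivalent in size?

A minor ninth spans 13 semitones, and an augmented octave also spans 13 semitones — they're enharmonic.

Yes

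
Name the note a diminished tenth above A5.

Cb7

The tenth's letter: A up three letter names plus an octave → C.
Moving 14 semitones up from A5 (the size of a diminished tenth) reaches Cb7.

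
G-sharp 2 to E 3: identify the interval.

G to E spans six letter names (G-A-B-C-D-E) — that makes it a sixth of some quality.
At 8 semitones, G#2→E3 falls one short of a major sixth: minor.

minor sixth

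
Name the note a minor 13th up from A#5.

F#7

The thirteenth's letter: A up six letter names plus an octave → F.
A minor thirteenth is 20 semitones; 20 semitones up from A#5 gives F#7.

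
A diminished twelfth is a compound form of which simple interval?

Subtracting seven from the interval number removes an octave: 12 − 7 = 5.
Quality carries through unchanged, so the simple form is a diminished fifth.

diminished fifth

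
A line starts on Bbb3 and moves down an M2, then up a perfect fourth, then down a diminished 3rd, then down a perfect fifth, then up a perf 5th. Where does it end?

Down a major second from Bbb3: Abb3 (2 semitones down).
Up a perfect fourth from Abb3: Dbb4 (5 semitones up).
A diminished third down from Dbb4 is Bb3.
Down a perfect fifth from Bb3: Eb3 (7 semitones down).
A perfect fifth up from Eb3 is Bb3.

Bb3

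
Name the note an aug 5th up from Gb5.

D6

Five letter names up from G: D.
Moving 8 semitones up from Gb5 (the size of an augmented fifth) reaches D6.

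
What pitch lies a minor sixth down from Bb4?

Counting six letter names down from B lands on D.
A minor sixth is 8 semitones; 8 semitones down from Bb4 gives D4.

D4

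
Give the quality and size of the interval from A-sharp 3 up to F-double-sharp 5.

major 13th

A to F spans six letter names (A-B-C-D-E-F), plus an octave — that makes it a thirteenth of some quality.
Counting semitones, A#3→F##5 is 21, which is the major thirteenth.
(Equivalently, a compound major sixth: a major sixth plus an octave.)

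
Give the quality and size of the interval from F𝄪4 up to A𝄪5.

major 10th

F to A spans three letter names (F-G-A), plus an octave, so the interval is some kind of tenth.
F##4 to A##5 is 16 semitones, matching the major tenth exactly, so the quality is major.
(Equivalently, a compound major third: a major third plus an octave.)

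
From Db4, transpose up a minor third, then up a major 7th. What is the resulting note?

Eb5

Up a minor third from Db4: Fb4 (3 semitones up).
Up a major seventh from Fb4: Eb5 (11 semitones up).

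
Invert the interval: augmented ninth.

First reduce the compound augmented ninth to its simple form, an augmented second.
Inverted interval numbers add to nine, so a second pairs with a seventh (2 + 7 = 9).
Quality inverts too: augmented becomes diminished. That makes the inversion a diminished seventh.

diminished 7th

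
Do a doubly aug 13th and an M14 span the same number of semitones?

A doubly augmented thirteenth spans 23 semitones, and a major fourteenth also spans 23 semitones — they're enharmonic.

Yes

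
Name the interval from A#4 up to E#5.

perfect fifth

A to E spans five letter names (A-B-C-D-E), so the interval is some kind of fifth.
Counting semitones, A#4→E#5 is 7, which is the perfect fifth.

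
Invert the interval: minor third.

The rule of nine gives the new number: 9 − 3 = 6, so a third becomes a sixth.
The quality also flips — minor becomes major — giving a major sixth.

major 6th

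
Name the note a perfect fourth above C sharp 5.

Counting four letter names up from C lands on F.
Moving 5 semitones up from C#5 (the size of a perfect fourth) reaches F#5.

F sharp 5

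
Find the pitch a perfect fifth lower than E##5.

The fifth takes the letter from E down to A.
A perfect fifth is 7 semitones; 7 semitones down from E##5 gives A##4.

A##4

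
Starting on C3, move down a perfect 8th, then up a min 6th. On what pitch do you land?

Down a perfect octave from C3: C2 (12 semitones down).
C2 up a minor sixth → Ab2 (8 semitones).

Ab2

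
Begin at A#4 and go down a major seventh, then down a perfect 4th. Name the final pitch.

F#3

Down a major seventh from A#4: B3 (11 semitones down).
A perfect fourth down from B3 is F#3.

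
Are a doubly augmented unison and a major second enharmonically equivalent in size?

A doubly augmented unison spans 2 semitones, and a major second also spans 2 semitones — they're enharmonic.

Yes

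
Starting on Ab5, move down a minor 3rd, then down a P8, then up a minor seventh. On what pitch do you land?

Ab5 down a minor third → F5 (3 semitones).
F5 down a perfect octave → F4 (12 semitones).
F4 up a minor seventh → Eb5 (10 semitones).

Eb5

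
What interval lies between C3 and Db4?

C to D spans two letter names (C-D), plus an octave: a ninth.
At 13 semitones, C3→Db4 falls one short of a major ninth: minor.
(Equivalently, a compound minor second: a minor second plus an octave.)

minor ninth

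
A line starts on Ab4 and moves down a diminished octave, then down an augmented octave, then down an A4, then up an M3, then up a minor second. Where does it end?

Ab4 down a diminished octave → A3 (11 semitones).
An augmented octave down from A3 is Ab2.
Down an augmented fourth from Ab2: Ebb2 (6 semitones down).
Up a major third from Ebb2: Gb2 (4 semitones up).
A minor second up from Gb2 is Abb2.

Abb2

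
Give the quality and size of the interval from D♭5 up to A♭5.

D to A spans five letter names (D-E-F-G-A), so the interval is some kind of fifth.
The perfect fifth spans 7 semitones, and Db5 to Ab5 is exactly 7 semitones — so this is a perfect fifth.

perfect fifth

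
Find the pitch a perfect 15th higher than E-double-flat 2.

E-double-flat 4

A fifteenth keeps the letter name E, two octaves up from E.
A perfect fifteenth is 24 semitones; 24 semitones up from Ebb2 gives Ebb4.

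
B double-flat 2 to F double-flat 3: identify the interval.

diminished fifth

B to F spans five letter names (B-C-D-E-F), so the interval is some kind of fifth.
A perfect fifth would be 7 semitones; Bbb2 to Fbb3 is 6, one semitone narrower, so the interval is diminished.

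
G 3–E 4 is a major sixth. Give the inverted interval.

The rule of nine gives the new number: 9 − 6 = 3, so a sixth becomes a third.
The quality also flips — major becomes minor — giving a minor third.

minor 3rd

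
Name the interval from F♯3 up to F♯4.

F to F is the same letter name, plus an octave, so the interval is some kind of octave.
The perfect octave spans 12 semitones, and F#3 to F#4 is exactly 12 semitones — so this is a perfect octave.

perfect 8th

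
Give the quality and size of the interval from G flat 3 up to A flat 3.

G to A spans two letter names (G-A), so the interval is some kind of second.
Counting semitones, Gb3→Ab3 is 2, which is the major second.

major second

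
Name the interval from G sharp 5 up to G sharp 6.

G to G is the same letter name, plus an octave, so the interval is some kind of octave.
Counting semitones, G#5→G#6 is 12, which is the perfect octave.

perfect octave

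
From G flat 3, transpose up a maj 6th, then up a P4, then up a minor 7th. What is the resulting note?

A major sixth up from Gb3 is Eb4.
Up a perfect fourth from Eb4: Ab4 (5 semitones up).
A minor seventh up from Ab4 is Gb5.

G flat 5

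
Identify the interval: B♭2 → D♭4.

minor 10th

B to D spans three letter names (B-C-D), plus an octave: a tenth.
A major tenth would be 16 semitones, but Bb2 to Db4 is 15 — one semitone narrower, making it a minor tenth.
(Equivalently, a compound minor third: a minor third plus an octave.)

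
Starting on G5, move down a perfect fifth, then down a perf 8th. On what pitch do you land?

C4

G5 down a perfect fifth → C5 (7 semitones).
A perfect octave down from C5 is C4.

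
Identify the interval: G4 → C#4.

Descending from G4 to C#4 is the same interval as ascending C#4 to G4.
C to G spans five letter names (C-D-E-F-G) — that makes it a fifth of some quality.
C#4 to G4 spans 6 semitones — one semitone narrower than the perfect fifth (7) — giving a diminished fifth.

diminished fifth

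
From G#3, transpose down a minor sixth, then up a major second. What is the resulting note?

C##3

G#3 down a minor sixth → B#2 (8 semitones).
Up a major second from B#2: C##3 (2 semitones up).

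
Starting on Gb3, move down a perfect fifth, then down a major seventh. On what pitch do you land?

Dbb2

Gb3 down a perfect fifth → Cb3 (7 semitones).
Cb3 down a major seventh → Dbb2 (11 semitones).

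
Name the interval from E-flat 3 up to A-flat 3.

E to A spans four letter names (E-F-G-A), so the interval is some kind of fourth.
The perfect fourth spans 5 semitones, and Eb3 to Ab3 is exactly 5 semitones — so this is a perfect fourth.

P4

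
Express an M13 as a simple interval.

Subtracting seven from the interval number removes an octave: 13 − 7 = 6.
So a major thirteenth is an octave plus a major sixth. The quality is unchanged.

major sixth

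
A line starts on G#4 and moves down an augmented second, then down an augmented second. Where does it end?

Down an augmented second from G#4: F4 (3 semitones down).
F4 down an augmented second → Ebb4 (3 semitones).

Ebb4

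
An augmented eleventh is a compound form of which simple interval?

A4

Each octave removed subtracts seven from the number: 11 − 7 = 4.
So an augmented eleventh is an octave plus an augmented fourth. The quality is unchanged.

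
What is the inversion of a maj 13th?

minor third

First reduce the compound major thirteenth to its simple form, a major sixth.
Inverted interval numbers add to nine, so a sixth pairs with a third (6 + 3 = 9).
And major becomes minor under inversion, so we get a minor third.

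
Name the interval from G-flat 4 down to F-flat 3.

M9

Descending from Gb4 to Fb3 is the same interval as ascending Fb3 to Gb4.
F to G spans two letter names (F-G), plus an octave — that makes it a ninth of some quality.
Counting semitones, Fb3→Gb4 is 14, which is the major ninth.
(Equivalently, a compound major second: a major second plus an octave.)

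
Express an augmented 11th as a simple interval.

Each octave removed subtracts seven from the number: 11 − 7 = 4.
Quality carries through unchanged, so the simple form is an augmented fourth.

augmented 4th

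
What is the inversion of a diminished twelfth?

augmented 4th

First reduce the compound diminished twelfth to its simple form, a diminished fifth.
Interval numbers invert to sum to nine: 5 + 4 = 9, so a fifth inverts to a fourth.
The quality also flips — diminished becomes augmented — giving an augmented fourth.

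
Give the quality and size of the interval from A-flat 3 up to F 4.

M6

A to F spans six letter names (A-B-C-D-E-F): a sixth.
Counting semitones, Ab3→F4 is 9, which is the major sixth.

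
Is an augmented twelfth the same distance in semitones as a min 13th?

An augmented twelfth spans 20 semitones, and a minor thirteenth also spans 20 semitones — they're enharmonic.

Yes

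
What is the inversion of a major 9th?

First reduce the compound major ninth to its simple form, a major second.
Interval numbers invert to sum to nine: 2 + 7 = 9, so a second inverts to a seventh.
Quality inverts too: major becomes minor. That makes the inversion a minor seventh.

minor 7th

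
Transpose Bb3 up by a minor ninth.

Two letters up from B (plus an octave) reaches C.
A minor ninth spans 13 semitones, so from Bb3 the target pitch is Cb5.

Cb5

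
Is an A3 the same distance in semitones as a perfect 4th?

Yes

Both span 5 semitones: an augmented third and a perfect fourth are the same chromatic distance.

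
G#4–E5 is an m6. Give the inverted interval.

Inverted interval numbers add to nine, so a sixth pairs with a third (6 + 3 = 9).
Quality inverts too: minor becomes major. That makes the inversion a major third.

M3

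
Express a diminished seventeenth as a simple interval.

Each octave removed subtracts seven from the number: 17 − 14 = 3.
So a diminished seventeenth is 2 octaves plus a diminished third. The quality is unchanged.

diminished 3rd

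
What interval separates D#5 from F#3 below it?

Descending from D#5 to F#3 is the same interval as ascending F#3 to D#5.
F to D spans six letter names (F-G-A-B-C-D), plus an octave — that makes it a thirteenth of some quality.
F#3 to D#5 is 21 semitones, matching the major thirteenth exactly, so the quality is major.
(Equivalently, a compound major sixth: a major sixth plus an octave.)

major 13th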